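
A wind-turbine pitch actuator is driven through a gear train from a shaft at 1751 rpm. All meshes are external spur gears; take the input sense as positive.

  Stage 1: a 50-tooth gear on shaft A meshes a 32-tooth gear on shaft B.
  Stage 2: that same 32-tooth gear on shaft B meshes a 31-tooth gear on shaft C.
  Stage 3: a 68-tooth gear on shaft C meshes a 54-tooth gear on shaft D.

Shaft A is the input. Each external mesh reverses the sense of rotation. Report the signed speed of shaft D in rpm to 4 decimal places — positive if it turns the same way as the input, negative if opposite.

-3556.3919 rpm (opposite to input, |ω| = 3556.3919 rpm)

Stage 1 [50T→32T]: ω = 1751.0000×50/32 = 2735.9375 rpm, dir flips to −; running = −2735.9375
Stage 2 [32T→31T]: ω = 2735.9375×32/31 = 2824.1935 rpm, dir flips to +; running = +2824.1935
Stage 3 [68T→54T]: ω = 2824.1935×68/54 = 3556.3919 rpm, dir flips to −; running = −3556.3919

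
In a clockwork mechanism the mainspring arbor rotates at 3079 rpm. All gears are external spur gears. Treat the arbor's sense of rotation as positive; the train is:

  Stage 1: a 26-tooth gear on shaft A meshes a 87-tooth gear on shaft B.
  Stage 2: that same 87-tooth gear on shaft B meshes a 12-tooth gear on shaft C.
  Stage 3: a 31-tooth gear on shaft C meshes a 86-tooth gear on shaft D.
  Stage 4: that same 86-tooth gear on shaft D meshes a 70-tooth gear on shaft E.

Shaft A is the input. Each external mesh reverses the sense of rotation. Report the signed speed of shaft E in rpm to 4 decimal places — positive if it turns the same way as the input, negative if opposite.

Stage 1 [26T→87T]: ω = 3079.0000×26/87 = 920.1609 rpm, dir flips to −; running = −920.1609
Stage 2 [87T→12T]: ω = 920.1609×87/12 = 6671.1667 rpm, dir flips to +; running = +6671.1667
Stage 3 [31T→86T]: ω = 6671.1667×31/86 = 2404.7229 rpm, dir flips to −; running = −2404.7229
Stage 4 [86T→70T]: ω = 2404.7229×86/70 = 2954.3738 rpm, dir flips to +; running = +2954.3738

+2954.3738 rpm (same as input, |ω| = 2954.3738 rpm)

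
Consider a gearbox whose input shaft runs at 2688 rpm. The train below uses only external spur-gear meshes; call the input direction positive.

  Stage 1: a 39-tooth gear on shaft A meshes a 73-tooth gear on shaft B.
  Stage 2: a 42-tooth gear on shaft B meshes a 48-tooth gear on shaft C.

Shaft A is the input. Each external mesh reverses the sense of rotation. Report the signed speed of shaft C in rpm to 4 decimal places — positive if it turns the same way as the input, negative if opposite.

+1256.5479 rpm (same as input, |ω| = 1256.5479 rpm)

Stage 1 [39T→73T]: ω = 2688.0000×39/73 = 1436.0548 rpm, dir flips to −; running = −1436.0548
Stage 2 [42T→48T]: ω = 1436.0548×42/48 = 1256.5479 rpm, dir flips to +; running = +1256.5479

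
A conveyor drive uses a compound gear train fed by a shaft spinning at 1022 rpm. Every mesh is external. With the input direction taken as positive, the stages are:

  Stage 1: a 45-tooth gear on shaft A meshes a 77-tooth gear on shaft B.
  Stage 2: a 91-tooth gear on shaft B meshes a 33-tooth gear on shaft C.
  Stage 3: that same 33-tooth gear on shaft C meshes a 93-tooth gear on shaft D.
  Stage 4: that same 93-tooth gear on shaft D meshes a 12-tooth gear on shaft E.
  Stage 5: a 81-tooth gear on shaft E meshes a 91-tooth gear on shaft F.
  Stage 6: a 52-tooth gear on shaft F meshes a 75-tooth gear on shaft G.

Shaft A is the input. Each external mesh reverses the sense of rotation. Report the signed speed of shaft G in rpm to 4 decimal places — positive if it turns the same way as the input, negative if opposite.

+2795.2364 rpm (same as input, |ω| = 2795.2364 rpm)

Stage 1 [45T→77T]: ω = 1022.0000×45/77 = 597.2727 rpm, dir flips to −; running = −597.2727
Stage 2 [91T→33T]: ω = 597.2727×91/33 = 1647.0248 rpm, dir flips to +; running = +1647.0248
Stage 3 [33T→93T]: ω = 1647.0248×33/93 = 584.4282 rpm, dir flips to −; running = −584.4282
Stage 4 [93T→12T]: ω = 584.4282×93/12 = 4529.3182 rpm, dir flips to +; running = +4529.3182
Stage 5 [81T→91T]: ω = 4529.3182×81/91 = 4031.5909 rpm, dir flips to −; running = −4031.5909
Stage 6 [52T→75T]: ω = 4031.5909×52/75 = 2795.2364 rpm, dir flips to +; running = +2795.2364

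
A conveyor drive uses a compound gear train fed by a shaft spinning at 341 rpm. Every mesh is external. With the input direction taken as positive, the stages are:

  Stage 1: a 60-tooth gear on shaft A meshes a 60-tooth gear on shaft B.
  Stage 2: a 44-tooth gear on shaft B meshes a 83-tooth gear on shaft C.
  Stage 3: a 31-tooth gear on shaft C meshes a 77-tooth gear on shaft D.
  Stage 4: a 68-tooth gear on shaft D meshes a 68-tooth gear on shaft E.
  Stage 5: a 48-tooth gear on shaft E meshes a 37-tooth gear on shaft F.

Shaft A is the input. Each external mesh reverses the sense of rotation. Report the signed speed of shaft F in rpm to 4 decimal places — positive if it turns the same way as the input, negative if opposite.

Stage 1 [60T→60T]: ω = 341.0000×60/60 = 341.0000 rpm, dir flips to −; running = −341.0000
Stage 2 [44T→83T]: ω = 341.0000×44/83 = 180.7711 rpm, dir flips to +; running = +180.7711
Stage 3 [31T→77T]: ω = 180.7711×31/77 = 72.7780 rpm, dir flips to −; running = −72.7780
Stage 4 [68T→68T]: ω = 72.7780×68/68 = 72.7780 rpm, dir flips to +; running = +72.7780
Stage 5 [48T→37T]: ω = 72.7780×48/37 = 94.4147 rpm, dir flips to −; running = −94.4147

-94.4147 rpm (opposite to input, |ω| = 94.4147 rpm)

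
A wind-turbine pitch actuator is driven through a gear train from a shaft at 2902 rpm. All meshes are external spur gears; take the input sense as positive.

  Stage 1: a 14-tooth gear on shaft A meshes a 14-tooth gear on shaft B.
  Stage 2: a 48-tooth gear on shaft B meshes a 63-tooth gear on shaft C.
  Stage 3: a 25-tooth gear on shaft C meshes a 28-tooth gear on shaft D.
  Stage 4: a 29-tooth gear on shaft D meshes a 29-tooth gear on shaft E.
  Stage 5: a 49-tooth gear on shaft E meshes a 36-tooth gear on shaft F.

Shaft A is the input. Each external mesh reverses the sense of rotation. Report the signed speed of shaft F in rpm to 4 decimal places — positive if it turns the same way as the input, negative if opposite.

Stage 1 [14T→14T]: ω = 2902.0000×14/14 = 2902.0000 rpm, dir flips to −; running = −2902.0000
Stage 2 [48T→63T]: ω = 2902.0000×48/63 = 2211.0476 rpm, dir flips to +; running = +2211.0476
Stage 3 [25T→28T]: ω = 2211.0476×25/28 = 1974.1497 rpm, dir flips to −; running = −1974.1497
Stage 4 [29T→29T]: ω = 1974.1497×29/29 = 1974.1497 rpm, dir flips to +; running = +1974.1497
Stage 5 [49T→36T]: ω = 1974.1497×49/36 = 2687.0370 rpm, dir flips to −; running = −2687.0370

-2687.0370 rpm (opposite to input, |ω| = 2687.0370 rpm)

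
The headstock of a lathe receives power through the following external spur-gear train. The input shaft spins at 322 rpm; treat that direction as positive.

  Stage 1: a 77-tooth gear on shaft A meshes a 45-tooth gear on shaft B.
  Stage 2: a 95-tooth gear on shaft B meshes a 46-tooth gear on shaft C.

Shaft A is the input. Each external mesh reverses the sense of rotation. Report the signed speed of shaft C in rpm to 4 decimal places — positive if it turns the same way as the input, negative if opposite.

+1137.8889 rpm (same as input, |ω| = 1137.8889 rpm)

Stage 1 [77T→45T]: ω = 322.0000×77/45 = 550.9778 rpm, dir flips to −; running = −550.9778
Stage 2 [95T→46T]: ω = 550.9778×95/46 = 1137.8889 rpm, dir flips to +; running = +1137.8889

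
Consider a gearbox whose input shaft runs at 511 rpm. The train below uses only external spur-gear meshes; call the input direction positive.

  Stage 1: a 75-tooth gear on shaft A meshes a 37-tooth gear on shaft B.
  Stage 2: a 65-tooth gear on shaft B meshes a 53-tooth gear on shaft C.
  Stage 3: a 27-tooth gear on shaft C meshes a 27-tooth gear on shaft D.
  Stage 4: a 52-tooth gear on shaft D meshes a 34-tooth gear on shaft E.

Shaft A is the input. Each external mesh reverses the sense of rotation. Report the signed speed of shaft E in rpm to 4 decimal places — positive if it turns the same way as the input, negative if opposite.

+1942.8638 rpm (same as input, |ω| = 1942.8638 rpm)

Stage 1 [75T→37T]: ω = 511.0000×75/37 = 1035.8108 rpm, dir flips to −; running = −1035.8108
Stage 2 [65T→53T]: ω = 1035.8108×65/53 = 1270.3340 rpm, dir flips to +; running = +1270.3340
Stage 3 [27T→27T]: ω = 1270.3340×27/27 = 1270.3340 rpm, dir flips to −; running = −1270.3340
Stage 4 [52T→34T]: ω = 1270.3340×52/34 = 1942.8638 rpm, dir flips to +; running = +1942.8638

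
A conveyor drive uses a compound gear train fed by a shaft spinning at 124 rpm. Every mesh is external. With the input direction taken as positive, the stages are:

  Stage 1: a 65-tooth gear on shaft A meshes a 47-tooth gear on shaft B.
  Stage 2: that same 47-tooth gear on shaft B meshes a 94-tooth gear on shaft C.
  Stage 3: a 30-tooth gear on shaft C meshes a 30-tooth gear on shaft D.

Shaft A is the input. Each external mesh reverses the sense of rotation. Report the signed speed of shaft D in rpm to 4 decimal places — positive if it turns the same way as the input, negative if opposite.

Stage 1 [65T→47T]: ω = 124.0000×65/47 = 171.4894 rpm, dir flips to −; running = −171.4894
Stage 2 [47T→94T]: ω = 171.4894×47/94 = 85.7447 rpm, dir flips to +; running = +85.7447
Stage 3 [30T→30T]: ω = 85.7447×30/30 = 85.7447 rpm, dir flips to −; running = −85.7447

-85.7447 rpm (opposite to input, |ω| = 85.7447 rpm)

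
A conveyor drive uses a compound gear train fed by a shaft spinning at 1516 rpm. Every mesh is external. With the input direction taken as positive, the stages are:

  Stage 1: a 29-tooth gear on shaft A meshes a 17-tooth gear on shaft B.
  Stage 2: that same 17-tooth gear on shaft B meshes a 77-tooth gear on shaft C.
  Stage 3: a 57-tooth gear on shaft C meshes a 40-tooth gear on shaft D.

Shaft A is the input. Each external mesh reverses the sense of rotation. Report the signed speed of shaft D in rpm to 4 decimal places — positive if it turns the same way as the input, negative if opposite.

-813.6195 rpm (opposite to input, |ω| = 813.6195 rpm)

Stage 1 [29T→17T]: ω = 1516.0000×29/17 = 2586.1176 rpm, dir flips to −; running = −2586.1176
Stage 2 [17T→77T]: ω = 2586.1176×17/77 = 570.9610 rpm, dir flips to +; running = +570.9610
Stage 3 [57T→40T]: ω = 570.9610×57/40 = 813.6195 rpm, dir flips to −; running = −813.6195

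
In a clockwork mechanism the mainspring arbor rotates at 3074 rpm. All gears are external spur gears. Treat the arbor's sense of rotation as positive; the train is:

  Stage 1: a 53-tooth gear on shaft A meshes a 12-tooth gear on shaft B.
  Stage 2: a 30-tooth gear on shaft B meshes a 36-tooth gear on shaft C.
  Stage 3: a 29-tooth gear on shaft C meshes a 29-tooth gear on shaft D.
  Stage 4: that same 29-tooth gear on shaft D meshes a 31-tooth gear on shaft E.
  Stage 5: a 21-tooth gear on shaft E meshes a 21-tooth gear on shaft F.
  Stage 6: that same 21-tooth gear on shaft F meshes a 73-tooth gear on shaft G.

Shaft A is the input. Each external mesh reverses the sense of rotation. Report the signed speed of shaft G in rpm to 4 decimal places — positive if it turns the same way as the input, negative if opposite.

Stage 1 [53T→12T]: ω = 3074.0000×53/12 = 13576.8333 rpm, dir flips to −; running = −13576.8333
Stage 2 [30T→36T]: ω = 13576.8333×30/36 = 11314.0278 rpm, dir flips to +; running = +11314.0278
Stage 3 [29T→29T]: ω = 11314.0278×29/29 = 11314.0278 rpm, dir flips to −; running = −11314.0278
Stage 4 [29T→31T]: ω = 11314.0278×29/31 = 10584.0905 rpm, dir flips to +; running = +10584.0905
Stage 5 [21T→21T]: ω = 10584.0905×21/21 = 10584.0905 rpm, dir flips to −; running = −10584.0905
Stage 6 [21T→73T]: ω = 10584.0905×21/73 = 3044.7384 rpm, dir flips to +; running = +3044.7384

+3044.7384 rpm (same as input, |ω| = 3044.7384 rpm)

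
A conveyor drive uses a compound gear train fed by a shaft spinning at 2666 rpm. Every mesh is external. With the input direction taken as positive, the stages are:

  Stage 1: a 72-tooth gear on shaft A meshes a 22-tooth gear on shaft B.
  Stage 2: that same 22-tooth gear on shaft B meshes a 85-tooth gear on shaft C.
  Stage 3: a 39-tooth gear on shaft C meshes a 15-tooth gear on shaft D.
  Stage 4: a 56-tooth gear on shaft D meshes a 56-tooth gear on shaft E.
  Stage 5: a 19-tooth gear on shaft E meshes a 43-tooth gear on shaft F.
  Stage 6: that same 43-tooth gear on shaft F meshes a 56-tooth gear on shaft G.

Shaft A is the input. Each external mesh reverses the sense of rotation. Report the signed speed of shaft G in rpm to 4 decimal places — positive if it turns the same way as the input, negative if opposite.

Stage 1 [72T→22T]: ω = 2666.0000×72/22 = 8725.0909 rpm, dir flips to −; running = −8725.0909
Stage 2 [22T→85T]: ω = 8725.0909×22/85 = 2258.2588 rpm, dir flips to +; running = +2258.2588
Stage 3 [39T→15T]: ω = 2258.2588×39/15 = 5871.4729 rpm, dir flips to −; running = −5871.4729
Stage 4 [56T→56T]: ω = 5871.4729×56/56 = 5871.4729 rpm, dir flips to +; running = +5871.4729
Stage 5 [19T→43T]: ω = 5871.4729×19/43 = 2594.3718 rpm, dir flips to −; running = −2594.3718
Stage 6 [43T→56T]: ω = 2594.3718×43/56 = 1992.1069 rpm, dir flips to +; running = +1992.1069

+1992.1069 rpm (same as input, |ω| = 1992.1069 rpm)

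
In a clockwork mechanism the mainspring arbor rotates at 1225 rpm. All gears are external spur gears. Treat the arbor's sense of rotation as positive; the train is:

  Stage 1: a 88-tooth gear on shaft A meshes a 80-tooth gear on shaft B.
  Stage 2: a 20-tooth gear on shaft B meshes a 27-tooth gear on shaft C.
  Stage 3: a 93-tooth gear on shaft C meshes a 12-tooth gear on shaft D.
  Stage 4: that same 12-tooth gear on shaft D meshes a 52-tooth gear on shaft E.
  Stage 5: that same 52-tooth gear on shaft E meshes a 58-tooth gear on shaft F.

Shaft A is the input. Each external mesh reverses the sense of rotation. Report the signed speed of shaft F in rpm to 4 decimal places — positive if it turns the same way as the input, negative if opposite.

Stage 1 [88T→80T]: ω = 1225.0000×88/80 = 1347.5000 rpm, dir flips to −; running = −1347.5000
Stage 2 [20T→27T]: ω = 1347.5000×20/27 = 998.1481 rpm, dir flips to +; running = +998.1481
Stage 3 [93T→12T]: ω = 998.1481×93/12 = 7735.6481 rpm, dir flips to −; running = −7735.6481
Stage 4 [12T→52T]: ω = 7735.6481×12/52 = 1785.1496 rpm, dir flips to +; running = +1785.1496
Stage 5 [52T→58T]: ω = 1785.1496×52/58 = 1600.4789 rpm, dir flips to −; running = −1600.4789

-1600.4789 rpm (opposite to input, |ω| = 1600.4789 rpm)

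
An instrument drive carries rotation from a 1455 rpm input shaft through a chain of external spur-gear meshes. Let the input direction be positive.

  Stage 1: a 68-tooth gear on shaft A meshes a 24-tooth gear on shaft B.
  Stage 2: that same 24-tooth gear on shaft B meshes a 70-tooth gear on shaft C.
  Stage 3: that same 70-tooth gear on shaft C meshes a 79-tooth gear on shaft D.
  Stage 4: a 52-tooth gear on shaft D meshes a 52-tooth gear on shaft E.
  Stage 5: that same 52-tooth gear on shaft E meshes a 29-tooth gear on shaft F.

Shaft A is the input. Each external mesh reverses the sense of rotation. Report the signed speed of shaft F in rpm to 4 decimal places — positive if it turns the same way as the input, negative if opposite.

Stage 1 [68T→24T]: ω = 1455.0000×68/24 = 4122.5000 rpm, dir flips to −; running = −4122.5000
Stage 2 [24T→70T]: ω = 4122.5000×24/70 = 1413.4286 rpm, dir flips to +; running = +1413.4286
Stage 3 [70T→79T]: ω = 1413.4286×70/79 = 1252.4051 rpm, dir flips to −; running = −1252.4051
Stage 4 [52T→52T]: ω = 1252.4051×52/52 = 1252.4051 rpm, dir flips to +; running = +1252.4051
Stage 5 [52T→29T]: ω = 1252.4051×52/29 = 2245.6918 rpm, dir flips to −; running = −2245.6918

-2245.6918 rpm (opposite to input, |ω| = 2245.6918 rpm)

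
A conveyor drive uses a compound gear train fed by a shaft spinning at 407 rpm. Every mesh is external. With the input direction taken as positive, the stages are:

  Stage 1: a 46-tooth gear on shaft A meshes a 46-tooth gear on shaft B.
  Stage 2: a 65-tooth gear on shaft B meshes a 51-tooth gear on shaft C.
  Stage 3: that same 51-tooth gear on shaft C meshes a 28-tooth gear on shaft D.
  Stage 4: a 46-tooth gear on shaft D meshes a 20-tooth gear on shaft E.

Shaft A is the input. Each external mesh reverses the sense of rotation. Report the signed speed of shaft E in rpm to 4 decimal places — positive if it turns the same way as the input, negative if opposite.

Stage 1 [46T→46T]: ω = 407.0000×46/46 = 407.0000 rpm, dir flips to −; running = −407.0000
Stage 2 [65T→51T]: ω = 407.0000×65/51 = 518.7255 rpm, dir flips to +; running = +518.7255
Stage 3 [51T→28T]: ω = 518.7255×51/28 = 944.8214 rpm, dir flips to −; running = −944.8214
Stage 4 [46T→20T]: ω = 944.8214×46/20 = 2173.0893 rpm, dir flips to +; running = +2173.0893

+2173.0893 rpm (same as input, |ω| = 2173.0893 rpm)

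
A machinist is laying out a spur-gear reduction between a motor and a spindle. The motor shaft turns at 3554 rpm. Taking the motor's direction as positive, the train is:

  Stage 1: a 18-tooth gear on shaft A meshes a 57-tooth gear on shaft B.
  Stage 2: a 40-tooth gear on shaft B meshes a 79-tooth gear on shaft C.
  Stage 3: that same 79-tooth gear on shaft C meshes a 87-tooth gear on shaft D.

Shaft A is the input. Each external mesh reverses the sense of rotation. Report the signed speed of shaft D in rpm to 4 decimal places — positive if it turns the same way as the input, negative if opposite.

Stage 1 [18T→57T]: ω = 3554.0000×18/57 = 1122.3158 rpm, dir flips to −; running = −1122.3158
Stage 2 [40T→79T]: ω = 1122.3158×40/79 = 568.2612 rpm, dir flips to +; running = +568.2612
Stage 3 [79T→87T]: ω = 568.2612×79/87 = 516.0073 rpm, dir flips to −; running = −516.0073

-516.0073 rpm (opposite to input, |ω| = 516.0073 rpm)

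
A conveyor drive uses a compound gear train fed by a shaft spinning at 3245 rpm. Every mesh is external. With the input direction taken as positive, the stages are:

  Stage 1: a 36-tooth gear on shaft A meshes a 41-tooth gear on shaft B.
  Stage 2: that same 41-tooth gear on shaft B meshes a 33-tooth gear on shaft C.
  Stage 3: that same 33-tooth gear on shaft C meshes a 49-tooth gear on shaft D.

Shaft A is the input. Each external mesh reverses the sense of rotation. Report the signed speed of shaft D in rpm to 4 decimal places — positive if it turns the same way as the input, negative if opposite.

-2384.0816 rpm (opposite to input, |ω| = 2384.0816 rpm)

Stage 1 [36T→41T]: ω = 3245.0000×36/41 = 2849.2683 rpm, dir flips to −; running = −2849.2683
Stage 2 [41T→33T]: ω = 2849.2683×41/33 = 3540.0000 rpm, dir flips to +; running = +3540.0000
Stage 3 [33T→49T]: ω = 3540.0000×33/49 = 2384.0816 rpm, dir flips to −; running = −2384.0816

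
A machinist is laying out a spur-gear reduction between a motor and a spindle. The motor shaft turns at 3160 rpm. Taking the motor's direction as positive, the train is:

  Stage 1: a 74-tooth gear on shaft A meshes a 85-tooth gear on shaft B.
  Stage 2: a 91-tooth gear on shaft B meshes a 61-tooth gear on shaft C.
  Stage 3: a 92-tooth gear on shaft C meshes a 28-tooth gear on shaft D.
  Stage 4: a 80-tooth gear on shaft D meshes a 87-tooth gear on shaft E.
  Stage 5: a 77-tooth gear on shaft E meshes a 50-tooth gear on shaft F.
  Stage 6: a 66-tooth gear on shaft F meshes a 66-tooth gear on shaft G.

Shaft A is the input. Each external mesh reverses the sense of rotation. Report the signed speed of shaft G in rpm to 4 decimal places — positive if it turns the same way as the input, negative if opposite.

+19095.5726 rpm (same as input, |ω| = 19095.5726 rpm)

Stage 1 [74T→85T]: ω = 3160.0000×74/85 = 2751.0588 rpm, dir flips to −; running = −2751.0588
Stage 2 [91T→61T]: ω = 2751.0588×91/61 = 4104.0386 rpm, dir flips to +; running = +4104.0386
Stage 3 [92T→28T]: ω = 4104.0386×92/28 = 13484.6982 rpm, dir flips to −; running = −13484.6982
Stage 4 [80T→87T]: ω = 13484.6982×80/87 = 12399.7225 rpm, dir flips to +; running = +12399.7225
Stage 5 [77T→50T]: ω = 12399.7225×77/50 = 19095.5726 rpm, dir flips to −; running = −19095.5726
Stage 6 [66T→66T]: ω = 19095.5726×66/66 = 19095.5726 rpm, dir flips to +; running = +19095.5726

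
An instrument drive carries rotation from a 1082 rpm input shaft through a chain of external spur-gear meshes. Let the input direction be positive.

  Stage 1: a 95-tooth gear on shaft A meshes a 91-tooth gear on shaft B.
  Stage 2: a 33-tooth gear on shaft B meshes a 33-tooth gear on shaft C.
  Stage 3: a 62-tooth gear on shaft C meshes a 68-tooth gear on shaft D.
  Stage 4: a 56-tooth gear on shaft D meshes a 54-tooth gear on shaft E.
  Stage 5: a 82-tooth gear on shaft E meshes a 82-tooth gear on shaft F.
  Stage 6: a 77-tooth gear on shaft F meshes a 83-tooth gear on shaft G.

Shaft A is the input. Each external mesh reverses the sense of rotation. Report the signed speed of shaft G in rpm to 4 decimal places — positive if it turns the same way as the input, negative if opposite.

Stage 1 [95T→91T]: ω = 1082.0000×95/91 = 1129.5604 rpm, dir flips to −; running = −1129.5604
Stage 2 [33T→33T]: ω = 1129.5604×33/33 = 1129.5604 rpm, dir flips to +; running = +1129.5604
Stage 3 [62T→68T]: ω = 1129.5604×62/68 = 1029.8933 rpm, dir flips to −; running = −1029.8933
Stage 4 [56T→54T]: ω = 1029.8933×56/54 = 1068.0375 rpm, dir flips to +; running = +1068.0375
Stage 5 [82T→82T]: ω = 1068.0375×82/82 = 1068.0375 rpm, dir flips to −; running = −1068.0375
Stage 6 [77T→83T]: ω = 1068.0375×77/83 = 990.8300 rpm, dir flips to +; running = +990.8300

+990.8300 rpm (same as input, |ω| = 990.8300 rpm)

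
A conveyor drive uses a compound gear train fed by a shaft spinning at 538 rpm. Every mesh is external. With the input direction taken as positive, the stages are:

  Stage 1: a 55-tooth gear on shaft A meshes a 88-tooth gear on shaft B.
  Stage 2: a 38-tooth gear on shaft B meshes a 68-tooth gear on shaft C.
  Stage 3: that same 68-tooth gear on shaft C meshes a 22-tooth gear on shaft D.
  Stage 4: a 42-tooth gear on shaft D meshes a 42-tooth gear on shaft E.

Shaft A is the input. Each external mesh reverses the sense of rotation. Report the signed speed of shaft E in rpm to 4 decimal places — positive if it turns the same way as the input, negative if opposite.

+580.7955 rpm (same as input, |ω| = 580.7955 rpm)

Stage 1 [55T→88T]: ω = 538.0000×55/88 = 336.2500 rpm, dir flips to −; running = −336.2500
Stage 2 [38T→68T]: ω = 336.2500×38/68 = 187.9044 rpm, dir flips to +; running = +187.9044
Stage 3 [68T→22T]: ω = 187.9044×68/22 = 580.7955 rpm, dir flips to −; running = −580.7955
Stage 4 [42T→42T]: ω = 580.7955×42/42 = 580.7955 rpm, dir flips to +; running = +580.7955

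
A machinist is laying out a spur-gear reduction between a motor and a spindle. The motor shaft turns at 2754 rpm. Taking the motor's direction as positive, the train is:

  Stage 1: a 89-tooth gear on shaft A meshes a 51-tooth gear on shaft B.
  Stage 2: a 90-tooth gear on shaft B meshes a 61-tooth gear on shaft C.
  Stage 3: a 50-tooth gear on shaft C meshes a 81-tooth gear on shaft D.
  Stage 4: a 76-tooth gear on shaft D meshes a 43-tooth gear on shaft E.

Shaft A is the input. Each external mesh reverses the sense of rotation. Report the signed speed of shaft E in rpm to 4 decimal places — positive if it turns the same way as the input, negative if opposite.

Stage 1 [89T→51T]: ω = 2754.0000×89/51 = 4806.0000 rpm, dir flips to −; running = −4806.0000
Stage 2 [90T→61T]: ω = 4806.0000×90/61 = 7090.8197 rpm, dir flips to +; running = +7090.8197
Stage 3 [50T→81T]: ω = 7090.8197×50/81 = 4377.0492 rpm, dir flips to −; running = −4377.0492
Stage 4 [76T→43T]: ω = 4377.0492×76/43 = 7736.1799 rpm, dir flips to +; running = +7736.1799

+7736.1799 rpm (same as input, |ω| = 7736.1799 rpm)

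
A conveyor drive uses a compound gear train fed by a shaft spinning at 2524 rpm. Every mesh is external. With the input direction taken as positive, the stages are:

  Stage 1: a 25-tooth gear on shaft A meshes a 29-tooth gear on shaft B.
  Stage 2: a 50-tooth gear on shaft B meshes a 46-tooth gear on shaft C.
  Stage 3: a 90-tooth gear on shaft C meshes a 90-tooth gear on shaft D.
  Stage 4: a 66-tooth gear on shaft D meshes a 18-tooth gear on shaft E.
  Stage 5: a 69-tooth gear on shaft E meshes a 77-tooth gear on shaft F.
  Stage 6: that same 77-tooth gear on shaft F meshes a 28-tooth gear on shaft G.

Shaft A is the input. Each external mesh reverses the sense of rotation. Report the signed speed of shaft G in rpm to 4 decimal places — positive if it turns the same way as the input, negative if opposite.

+21370.0739 rpm (same as input, |ω| = 21370.0739 rpm)

Stage 1 [25T→29T]: ω = 2524.0000×25/29 = 2175.8621 rpm, dir flips to −; running = −2175.8621
Stage 2 [50T→46T]: ω = 2175.8621×50/46 = 2365.0675 rpm, dir flips to +; running = +2365.0675
Stage 3 [90T→90T]: ω = 2365.0675×90/90 = 2365.0675 rpm, dir flips to −; running = −2365.0675
Stage 4 [66T→18T]: ω = 2365.0675×66/18 = 8671.9140 rpm, dir flips to +; running = +8671.9140
Stage 5 [69T→77T]: ω = 8671.9140×69/77 = 7770.9360 rpm, dir flips to −; running = −7770.9360
Stage 6 [77T→28T]: ω = 7770.9360×77/28 = 21370.0739 rpm, dir flips to +; running = +21370.0739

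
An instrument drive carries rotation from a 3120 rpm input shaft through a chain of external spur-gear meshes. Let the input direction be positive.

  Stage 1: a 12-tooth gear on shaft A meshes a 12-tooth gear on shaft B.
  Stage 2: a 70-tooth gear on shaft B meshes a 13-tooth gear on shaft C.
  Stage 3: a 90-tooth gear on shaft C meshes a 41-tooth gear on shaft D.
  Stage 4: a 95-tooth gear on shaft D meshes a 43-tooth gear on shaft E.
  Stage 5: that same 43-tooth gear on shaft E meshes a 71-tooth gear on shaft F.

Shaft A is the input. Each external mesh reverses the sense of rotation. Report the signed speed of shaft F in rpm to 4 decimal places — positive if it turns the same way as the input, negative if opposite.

-49343.8681 rpm (opposite to input, |ω| = 49343.8681 rpm)

Stage 1 [12T→12T]: ω = 3120.0000×12/12 = 3120.0000 rpm, dir flips to −; running = −3120.0000
Stage 2 [70T→13T]: ω = 3120.0000×70/13 = 16800.0000 rpm, dir flips to +; running = +16800.0000
Stage 3 [90T→41T]: ω = 16800.0000×90/41 = 36878.0488 rpm, dir flips to −; running = −36878.0488
Stage 4 [95T→43T]: ω = 36878.0488×95/43 = 81474.7589 rpm, dir flips to +; running = +81474.7589
Stage 5 [43T→71T]: ω = 81474.7589×43/71 = 49343.8681 rpm, dir flips to −; running = −49343.8681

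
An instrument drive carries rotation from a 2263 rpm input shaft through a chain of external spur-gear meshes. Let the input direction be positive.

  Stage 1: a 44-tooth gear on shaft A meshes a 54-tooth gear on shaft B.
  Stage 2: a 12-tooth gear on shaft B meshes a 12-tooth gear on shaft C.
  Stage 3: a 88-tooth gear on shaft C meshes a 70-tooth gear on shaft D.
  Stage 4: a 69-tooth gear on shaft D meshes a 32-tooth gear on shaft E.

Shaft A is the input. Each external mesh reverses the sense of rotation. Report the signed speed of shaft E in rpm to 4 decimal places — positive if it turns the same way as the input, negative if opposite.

Stage 1 [44T→54T]: ω = 2263.0000×44/54 = 1843.9259 rpm, dir flips to −; running = −1843.9259
Stage 2 [12T→12T]: ω = 1843.9259×12/12 = 1843.9259 rpm, dir flips to +; running = +1843.9259
Stage 3 [88T→70T]: ω = 1843.9259×88/70 = 2318.0783 rpm, dir flips to −; running = −2318.0783
Stage 4 [69T→32T]: ω = 2318.0783×69/32 = 4998.3563 rpm, dir flips to +; running = +4998.3563

+4998.3563 rpm (same as input, |ω| = 4998.3563 rpm)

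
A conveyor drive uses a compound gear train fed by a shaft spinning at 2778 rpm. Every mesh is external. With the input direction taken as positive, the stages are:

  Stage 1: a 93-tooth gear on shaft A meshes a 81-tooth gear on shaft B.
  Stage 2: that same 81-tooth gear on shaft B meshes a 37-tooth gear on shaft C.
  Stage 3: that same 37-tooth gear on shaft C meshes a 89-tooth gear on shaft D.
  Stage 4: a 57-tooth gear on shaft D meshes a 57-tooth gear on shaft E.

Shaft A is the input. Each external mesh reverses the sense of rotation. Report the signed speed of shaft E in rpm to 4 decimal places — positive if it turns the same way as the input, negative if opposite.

+2902.8539 rpm (same as input, |ω| = 2902.8539 rpm)

Stage 1 [93T→81T]: ω = 2778.0000×93/81 = 3189.5556 rpm, dir flips to −; running = −3189.5556
Stage 2 [81T→37T]: ω = 3189.5556×81/37 = 6982.5405 rpm, dir flips to +; running = +6982.5405
Stage 3 [37T→89T]: ω = 6982.5405×37/89 = 2902.8539 rpm, dir flips to −; running = −2902.8539
Stage 4 [57T→57T]: ω = 2902.8539×57/57 = 2902.8539 rpm, dir flips to +; running = +2902.8539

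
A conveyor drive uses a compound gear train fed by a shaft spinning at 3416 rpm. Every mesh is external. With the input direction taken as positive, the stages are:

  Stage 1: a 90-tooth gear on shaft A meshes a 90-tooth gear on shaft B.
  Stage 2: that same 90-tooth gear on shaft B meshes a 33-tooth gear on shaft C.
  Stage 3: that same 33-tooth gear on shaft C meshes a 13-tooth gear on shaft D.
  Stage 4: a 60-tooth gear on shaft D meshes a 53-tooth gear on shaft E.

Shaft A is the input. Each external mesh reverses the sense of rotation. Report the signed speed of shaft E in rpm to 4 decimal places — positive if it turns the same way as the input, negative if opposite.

+26772.7141 rpm (same as input, |ω| = 26772.7141 rpm)

Stage 1 [90T→90T]: ω = 3416.0000×90/90 = 3416.0000 rpm, dir flips to −; running = −3416.0000
Stage 2 [90T→33T]: ω = 3416.0000×90/33 = 9316.3636 rpm, dir flips to +; running = +9316.3636
Stage 3 [33T→13T]: ω = 9316.3636×33/13 = 23649.2308 rpm, dir flips to −; running = −23649.2308
Stage 4 [60T→53T]: ω = 23649.2308×60/53 = 26772.7141 rpm, dir flips to +; running = +26772.7141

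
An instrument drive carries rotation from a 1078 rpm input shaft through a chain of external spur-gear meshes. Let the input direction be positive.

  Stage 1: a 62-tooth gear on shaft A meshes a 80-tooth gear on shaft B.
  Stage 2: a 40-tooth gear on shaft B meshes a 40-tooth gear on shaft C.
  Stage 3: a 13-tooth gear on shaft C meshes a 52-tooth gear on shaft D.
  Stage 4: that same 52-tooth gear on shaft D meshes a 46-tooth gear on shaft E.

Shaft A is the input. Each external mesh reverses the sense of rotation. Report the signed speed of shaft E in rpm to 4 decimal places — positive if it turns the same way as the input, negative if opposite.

+236.1054 rpm (same as input, |ω| = 236.1054 rpm)

Stage 1 [62T→80T]: ω = 1078.0000×62/80 = 835.4500 rpm, dir flips to −; running = −835.4500
Stage 2 [40T→40T]: ω = 835.4500×40/40 = 835.4500 rpm, dir flips to +; running = +835.4500
Stage 3 [13T→52T]: ω = 835.4500×13/52 = 208.8625 rpm, dir flips to −; running = −208.8625
Stage 4 [52T→46T]: ω = 208.8625×52/46 = 236.1054 rpm, dir flips to +; running = +236.1054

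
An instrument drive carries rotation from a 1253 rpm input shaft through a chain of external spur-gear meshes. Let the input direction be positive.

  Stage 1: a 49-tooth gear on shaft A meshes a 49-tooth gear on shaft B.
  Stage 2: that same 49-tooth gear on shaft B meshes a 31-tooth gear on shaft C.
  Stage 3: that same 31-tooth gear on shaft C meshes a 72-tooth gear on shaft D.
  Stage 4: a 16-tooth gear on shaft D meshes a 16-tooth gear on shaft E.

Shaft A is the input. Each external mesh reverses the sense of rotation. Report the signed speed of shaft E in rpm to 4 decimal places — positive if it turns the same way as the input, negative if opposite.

Stage 1 [49T→49T]: ω = 1253.0000×49/49 = 1253.0000 rpm, dir flips to −; running = −1253.0000
Stage 2 [49T→31T]: ω = 1253.0000×49/31 = 1980.5484 rpm, dir flips to +; running = +1980.5484
Stage 3 [31T→72T]: ω = 1980.5484×31/72 = 852.7361 rpm, dir flips to −; running = −852.7361
Stage 4 [16T→16T]: ω = 852.7361×16/16 = 852.7361 rpm, dir flips to +; running = +852.7361

+852.7361 rpm (same as input, |ω| = 852.7361 rpm)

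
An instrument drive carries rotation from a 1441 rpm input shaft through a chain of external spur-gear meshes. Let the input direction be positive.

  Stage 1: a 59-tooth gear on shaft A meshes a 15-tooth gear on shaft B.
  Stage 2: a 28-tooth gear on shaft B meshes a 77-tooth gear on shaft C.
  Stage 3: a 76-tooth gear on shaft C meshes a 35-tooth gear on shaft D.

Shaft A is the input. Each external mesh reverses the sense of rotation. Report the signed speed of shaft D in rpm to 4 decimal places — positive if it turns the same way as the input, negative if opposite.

Stage 1 [59T→15T]: ω = 1441.0000×59/15 = 5667.9333 rpm, dir flips to −; running = −5667.9333
Stage 2 [28T→77T]: ω = 5667.9333×28/77 = 2061.0667 rpm, dir flips to +; running = +2061.0667
Stage 3 [76T→35T]: ω = 2061.0667×76/35 = 4475.4590 rpm, dir flips to −; running = −4475.4590

-4475.4590 rpm (opposite to input, |ω| = 4475.4590 rpm)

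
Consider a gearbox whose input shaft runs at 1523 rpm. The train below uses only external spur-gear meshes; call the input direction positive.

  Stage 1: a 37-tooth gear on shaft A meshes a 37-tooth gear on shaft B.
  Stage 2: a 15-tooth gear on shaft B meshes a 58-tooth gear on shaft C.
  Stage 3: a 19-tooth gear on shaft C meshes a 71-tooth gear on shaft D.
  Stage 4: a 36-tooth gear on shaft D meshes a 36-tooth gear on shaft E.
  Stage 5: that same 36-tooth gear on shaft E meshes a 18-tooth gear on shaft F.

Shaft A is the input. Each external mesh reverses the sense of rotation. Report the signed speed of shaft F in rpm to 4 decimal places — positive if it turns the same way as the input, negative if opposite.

Stage 1 [37T→37T]: ω = 1523.0000×37/37 = 1523.0000 rpm, dir flips to −; running = −1523.0000
Stage 2 [15T→58T]: ω = 1523.0000×15/58 = 393.8793 rpm, dir flips to +; running = +393.8793
Stage 3 [19T→71T]: ω = 393.8793×19/71 = 105.4043 rpm, dir flips to −; running = −105.4043
Stage 4 [36T→36T]: ω = 105.4043×36/36 = 105.4043 rpm, dir flips to +; running = +105.4043
Stage 5 [36T→18T]: ω = 105.4043×36/18 = 210.8086 rpm, dir flips to −; running = −210.8086

-210.8086 rpm (opposite to input, |ω| = 210.8086 rpm)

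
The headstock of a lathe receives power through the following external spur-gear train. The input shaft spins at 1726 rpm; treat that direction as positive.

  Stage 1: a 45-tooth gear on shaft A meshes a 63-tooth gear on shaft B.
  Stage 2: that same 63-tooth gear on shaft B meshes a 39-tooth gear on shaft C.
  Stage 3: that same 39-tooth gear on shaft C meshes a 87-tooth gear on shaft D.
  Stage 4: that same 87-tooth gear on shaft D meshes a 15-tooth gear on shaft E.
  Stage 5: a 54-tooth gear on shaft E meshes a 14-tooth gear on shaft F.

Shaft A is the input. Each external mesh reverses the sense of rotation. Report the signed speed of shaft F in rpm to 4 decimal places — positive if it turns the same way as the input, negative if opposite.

Stage 1 [45T→63T]: ω = 1726.0000×45/63 = 1232.8571 rpm, dir flips to −; running = −1232.8571
Stage 2 [63T→39T]: ω = 1232.8571×63/39 = 1991.5385 rpm, dir flips to +; running = +1991.5385
Stage 3 [39T→87T]: ω = 1991.5385×39/87 = 892.7586 rpm, dir flips to −; running = −892.7586
Stage 4 [87T→15T]: ω = 892.7586×87/15 = 5178.0000 rpm, dir flips to +; running = +5178.0000
Stage 5 [54T→14T]: ω = 5178.0000×54/14 = 19972.2857 rpm, dir flips to −; running = −19972.2857

-19972.2857 rpm (opposite to input, |ω| = 19972.2857 rpm)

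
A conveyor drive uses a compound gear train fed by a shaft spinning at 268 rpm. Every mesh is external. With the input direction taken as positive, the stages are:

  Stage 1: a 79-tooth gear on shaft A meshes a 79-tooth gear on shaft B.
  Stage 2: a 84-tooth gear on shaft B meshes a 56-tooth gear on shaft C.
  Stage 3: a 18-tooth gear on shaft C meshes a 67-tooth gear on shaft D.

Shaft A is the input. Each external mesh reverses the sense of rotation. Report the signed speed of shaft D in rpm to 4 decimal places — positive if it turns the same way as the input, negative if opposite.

-108.0000 rpm (opposite to input, |ω| = 108.0000 rpm)

Stage 1 [79T→79T]: ω = 268.0000×79/79 = 268.0000 rpm, dir flips to −; running = −268.0000
Stage 2 [84T→56T]: ω = 268.0000×84/56 = 402.0000 rpm, dir flips to +; running = +402.0000
Stage 3 [18T→67T]: ω = 402.0000×18/67 = 108.0000 rpm, dir flips to −; running = −108.0000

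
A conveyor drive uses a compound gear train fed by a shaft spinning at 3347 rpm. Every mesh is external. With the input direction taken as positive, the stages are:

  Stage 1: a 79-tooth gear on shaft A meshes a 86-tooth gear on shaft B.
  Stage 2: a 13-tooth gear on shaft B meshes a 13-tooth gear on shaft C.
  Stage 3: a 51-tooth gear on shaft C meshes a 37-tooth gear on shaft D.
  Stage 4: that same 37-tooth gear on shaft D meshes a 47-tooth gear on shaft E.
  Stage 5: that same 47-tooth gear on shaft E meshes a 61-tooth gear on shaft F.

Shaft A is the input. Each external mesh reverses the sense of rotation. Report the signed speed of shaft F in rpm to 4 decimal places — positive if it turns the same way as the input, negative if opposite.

Stage 1 [79T→86T]: ω = 3347.0000×79/86 = 3074.5698 rpm, dir flips to −; running = −3074.5698
Stage 2 [13T→13T]: ω = 3074.5698×13/13 = 3074.5698 rpm, dir flips to +; running = +3074.5698
Stage 3 [51T→37T]: ω = 3074.5698×51/37 = 4237.9205 rpm, dir flips to −; running = −4237.9205
Stage 4 [37T→47T]: ω = 4237.9205×37/47 = 3336.2353 rpm, dir flips to +; running = +3336.2353
Stage 5 [47T→61T]: ω = 3336.2353×47/61 = 2570.5419 rpm, dir flips to −; running = −2570.5419

-2570.5419 rpm (opposite to input, |ω| = 2570.5419 rpm)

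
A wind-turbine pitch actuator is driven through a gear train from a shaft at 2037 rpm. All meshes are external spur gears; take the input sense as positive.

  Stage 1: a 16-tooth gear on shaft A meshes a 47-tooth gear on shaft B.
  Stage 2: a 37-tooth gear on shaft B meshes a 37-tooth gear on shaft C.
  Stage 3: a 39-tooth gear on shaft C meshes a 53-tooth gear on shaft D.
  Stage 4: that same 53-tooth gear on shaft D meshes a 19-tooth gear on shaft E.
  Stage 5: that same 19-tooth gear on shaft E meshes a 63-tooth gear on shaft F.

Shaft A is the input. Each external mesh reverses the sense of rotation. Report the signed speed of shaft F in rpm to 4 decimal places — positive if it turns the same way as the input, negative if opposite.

Stage 1 [16T→47T]: ω = 2037.0000×16/47 = 693.4468 rpm, dir flips to −; running = −693.4468
Stage 2 [37T→37T]: ω = 693.4468×37/37 = 693.4468 rpm, dir flips to +; running = +693.4468
Stage 3 [39T→53T]: ω = 693.4468×39/53 = 510.2722 rpm, dir flips to −; running = −510.2722
Stage 4 [53T→19T]: ω = 510.2722×53/19 = 1423.3908 rpm, dir flips to +; running = +1423.3908
Stage 5 [19T→63T]: ω = 1423.3908×19/63 = 429.2766 rpm, dir flips to −; running = −429.2766

-429.2766 rpm (opposite to input, |ω| = 429.2766 rpm)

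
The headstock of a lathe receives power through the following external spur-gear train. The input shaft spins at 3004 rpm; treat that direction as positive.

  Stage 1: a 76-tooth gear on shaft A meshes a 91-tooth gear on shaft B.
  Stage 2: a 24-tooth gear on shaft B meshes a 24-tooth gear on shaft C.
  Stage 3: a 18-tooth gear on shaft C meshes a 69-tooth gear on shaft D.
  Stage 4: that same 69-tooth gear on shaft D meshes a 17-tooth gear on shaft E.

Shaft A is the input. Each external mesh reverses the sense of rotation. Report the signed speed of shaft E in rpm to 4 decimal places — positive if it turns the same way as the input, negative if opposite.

Stage 1 [76T→91T]: ω = 3004.0000×76/91 = 2508.8352 rpm, dir flips to −; running = −2508.8352
Stage 2 [24T→24T]: ω = 2508.8352×24/24 = 2508.8352 rpm, dir flips to +; running = +2508.8352
Stage 3 [18T→69T]: ω = 2508.8352×18/69 = 654.4787 rpm, dir flips to −; running = −654.4787
Stage 4 [69T→17T]: ω = 654.4787×69/17 = 2656.4137 rpm, dir flips to +; running = +2656.4137

+2656.4137 rpm (same as input, |ω| = 2656.4137 rpm)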